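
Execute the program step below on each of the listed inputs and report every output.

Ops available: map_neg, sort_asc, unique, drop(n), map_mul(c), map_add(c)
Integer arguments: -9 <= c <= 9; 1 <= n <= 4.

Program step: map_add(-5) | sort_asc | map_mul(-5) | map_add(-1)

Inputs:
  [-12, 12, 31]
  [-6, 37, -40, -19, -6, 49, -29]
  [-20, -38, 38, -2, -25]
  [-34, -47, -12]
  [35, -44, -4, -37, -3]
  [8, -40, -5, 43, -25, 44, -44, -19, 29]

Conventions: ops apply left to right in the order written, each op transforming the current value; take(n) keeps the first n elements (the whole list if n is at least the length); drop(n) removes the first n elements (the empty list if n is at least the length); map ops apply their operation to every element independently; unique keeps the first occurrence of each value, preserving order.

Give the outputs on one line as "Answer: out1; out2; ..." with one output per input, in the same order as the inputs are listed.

Execution, op by op:
  [-12, 12, 31] -> [-17, 7, 26] -> [-17, 7, 26] -> [85, -35, -130] -> [84, -36, -131]
  [-6, 37, -40, -19, -6, 49, -29] -> [-11, 32, -45, -24, -11, 44, -34] -> [-45, -34, -24, -11, -11, 32, 44] -> [225, 170, 120, 55, 55, -160, -220] -> [224, 169, 119, 54, 54, -161, -221]
  [-20, -38, 38, -2, -25] -> [-25, -43, 33, -7, -30] -> [-43, -30, -25, -7, 33] -> [215, 150, 125, 35, -165] -> [214, 149, 124, 34, -166]
  [-34, -47, -12] -> [-39, -52, -17] -> [-52, -39, -17] -> [260, 195, 85] -> [259, 194, 84]
  [35, -44, -4, -37, -3] -> [30, -49, -9, -42, -8] -> [-49, -42, -9, -8, 30] -> [245, 210, 45, 40, -150] -> [244, 209, 44, 39, -151]
  [8, -40, -5, 43, -25, 44, -44, -19, 29] -> [3, -45, -10, 38, -30, 39, -49, -24, 24] -> [-49, -45, -30, -24, -10, 3, 24, 38, 39] -> [245, 225, 150, 120, 50, -15, -120, -190, -195] -> [244, 224, 149, 119, 49, -16, -121, -191, -196]

[84, -36, -131]; [224, 169, 119, 54, 54, -161, -221]; [214, 149, 124, 34, -166]; [259, 194, 84]; [244, 209, 44, 39, -151]; [244, 224, 149, 119, 49, -16, -121, -191, -196]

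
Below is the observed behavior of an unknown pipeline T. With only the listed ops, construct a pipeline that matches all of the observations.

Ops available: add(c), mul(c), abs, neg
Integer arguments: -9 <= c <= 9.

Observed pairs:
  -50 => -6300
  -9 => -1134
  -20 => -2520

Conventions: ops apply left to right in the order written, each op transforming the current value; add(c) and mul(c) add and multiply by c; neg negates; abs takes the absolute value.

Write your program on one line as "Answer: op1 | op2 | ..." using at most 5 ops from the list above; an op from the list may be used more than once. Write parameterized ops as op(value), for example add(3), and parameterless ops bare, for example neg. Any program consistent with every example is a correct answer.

mul(7) | mul(-9) | neg | mul(2)

Check, running the answer program on each example:
  -50 -> -350 -> 3150 -> -3150 -> -6300
  -9 -> -63 -> 567 -> -567 -> -1134
  -20 -> -140 -> 1260 -> -1260 -> -2520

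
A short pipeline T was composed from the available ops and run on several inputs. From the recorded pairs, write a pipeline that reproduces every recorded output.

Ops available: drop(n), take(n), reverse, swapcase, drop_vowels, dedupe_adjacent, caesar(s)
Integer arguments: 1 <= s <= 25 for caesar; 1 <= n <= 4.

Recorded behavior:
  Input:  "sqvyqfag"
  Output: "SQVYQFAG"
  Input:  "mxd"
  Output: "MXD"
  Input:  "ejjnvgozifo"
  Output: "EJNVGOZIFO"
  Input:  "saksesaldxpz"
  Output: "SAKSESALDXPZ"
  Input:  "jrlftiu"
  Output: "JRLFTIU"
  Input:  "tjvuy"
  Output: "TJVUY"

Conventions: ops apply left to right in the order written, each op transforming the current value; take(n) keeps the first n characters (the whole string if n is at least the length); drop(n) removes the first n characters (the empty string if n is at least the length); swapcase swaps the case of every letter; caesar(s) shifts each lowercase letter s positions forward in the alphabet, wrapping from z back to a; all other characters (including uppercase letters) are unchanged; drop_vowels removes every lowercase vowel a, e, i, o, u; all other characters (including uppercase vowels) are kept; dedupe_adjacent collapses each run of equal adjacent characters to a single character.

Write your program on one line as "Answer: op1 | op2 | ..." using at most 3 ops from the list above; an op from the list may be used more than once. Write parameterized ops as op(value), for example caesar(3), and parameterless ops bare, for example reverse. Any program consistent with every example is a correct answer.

dedupe_adjacent | swapcase

Check, running the answer program on each example:
  "sqvyqfag" -> "sqvyqfag" -> "SQVYQFAG"
  "mxd" -> "mxd" -> "MXD"
  "ejjnvgozifo" -> "ejnvgozifo" -> "EJNVGOZIFO"
  "saksesaldxpz" -> "saksesaldxpz" -> "SAKSESALDXPZ"
  "jrlftiu" -> "jrlftiu" -> "JRLFTIU"
  "tjvuy" -> "tjvuy" -> "TJVUY"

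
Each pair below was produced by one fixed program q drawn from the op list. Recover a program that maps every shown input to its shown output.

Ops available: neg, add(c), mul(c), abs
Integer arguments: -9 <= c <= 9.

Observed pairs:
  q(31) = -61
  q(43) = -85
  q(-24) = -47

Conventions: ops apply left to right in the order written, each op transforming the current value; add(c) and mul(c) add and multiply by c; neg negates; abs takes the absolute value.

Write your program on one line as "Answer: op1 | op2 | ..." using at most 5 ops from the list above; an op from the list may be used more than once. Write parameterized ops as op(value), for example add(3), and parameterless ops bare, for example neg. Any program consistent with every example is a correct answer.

abs | mul(2) | add(-1) | neg

Check, running the answer program on each example:
  31 -> 31 -> 62 -> 61 -> -61
  43 -> 43 -> 86 -> 85 -> -85
  -24 -> 24 -> 48 -> 47 -> -47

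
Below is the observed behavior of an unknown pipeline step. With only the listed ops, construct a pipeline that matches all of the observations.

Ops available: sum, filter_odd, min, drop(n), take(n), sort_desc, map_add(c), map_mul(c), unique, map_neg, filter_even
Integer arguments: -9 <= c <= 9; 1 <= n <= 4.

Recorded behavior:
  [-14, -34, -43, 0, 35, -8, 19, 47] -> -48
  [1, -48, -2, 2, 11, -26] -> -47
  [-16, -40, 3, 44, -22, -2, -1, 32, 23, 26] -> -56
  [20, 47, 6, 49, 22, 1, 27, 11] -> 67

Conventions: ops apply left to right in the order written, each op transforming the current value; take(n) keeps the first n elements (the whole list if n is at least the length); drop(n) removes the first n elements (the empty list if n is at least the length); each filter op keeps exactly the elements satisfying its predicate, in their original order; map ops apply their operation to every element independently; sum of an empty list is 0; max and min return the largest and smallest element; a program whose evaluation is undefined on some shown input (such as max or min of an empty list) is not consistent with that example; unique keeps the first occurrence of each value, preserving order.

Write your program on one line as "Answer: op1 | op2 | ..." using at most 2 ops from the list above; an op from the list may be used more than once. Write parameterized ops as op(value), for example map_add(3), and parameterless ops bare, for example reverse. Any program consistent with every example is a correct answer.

take(2) | sum

Check, running the answer program on each example:
  [-14, -34, -43, 0, 35, -8, 19, 47] -> [-14, -34] -> -48
  [1, -48, -2, 2, 11, -26] -> [1, -48] -> -47
  [-16, -40, 3, 44, -22, -2, -1, 32, 23, 26] -> [-16, -40] -> -56
  [20, 47, 6, 49, 22, 1, 27, 11] -> [20, 47] -> 67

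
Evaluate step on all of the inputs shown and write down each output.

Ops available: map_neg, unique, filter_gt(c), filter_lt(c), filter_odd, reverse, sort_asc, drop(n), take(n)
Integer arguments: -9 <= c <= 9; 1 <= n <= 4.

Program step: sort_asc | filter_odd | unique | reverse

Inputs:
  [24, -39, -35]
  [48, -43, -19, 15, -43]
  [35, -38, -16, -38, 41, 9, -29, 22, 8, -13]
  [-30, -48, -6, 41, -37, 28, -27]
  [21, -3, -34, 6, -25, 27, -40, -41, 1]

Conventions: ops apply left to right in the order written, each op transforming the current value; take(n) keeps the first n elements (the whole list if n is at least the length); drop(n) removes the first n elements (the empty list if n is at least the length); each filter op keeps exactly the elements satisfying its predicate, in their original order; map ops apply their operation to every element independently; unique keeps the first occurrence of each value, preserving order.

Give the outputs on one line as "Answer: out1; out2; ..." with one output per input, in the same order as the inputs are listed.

Execution, op by op:
  [24, -39, -35] -> [-39, -35, 24] -> [-39, -35] -> [-39, -35] -> [-35, -39]
  [48, -43, -19, 15, -43] -> [-43, -43, -19, 15, 48] -> [-43, -43, -19, 15] -> [-43, -19, 15] -> [15, -19, -43]
  [35, -38, -16, -38, 41, 9, -29, 22, 8, -13] -> [-38, -38, -29, -16, -13, 8, 9, 22, 35, 41] -> [-29, -13, 9, 35, 41] -> [-29, -13, 9, 35, 41] -> [41, 35, 9, -13, -29]
  [-30, -48, -6, 41, -37, 28, -27] -> [-48, -37, -30, -27, -6, 28, 41] -> [-37, -27, 41] -> [-37, -27, 41] -> [41, -27, -37]
  [21, -3, -34, 6, -25, 27, -40, -41, 1] -> [-41, -40, -34, -25, -3, 1, 6, 21, 27] -> [-41, -25, -3, 1, 21, 27] -> [-41, -25, -3, 1, 21, 27] -> [27, 21, 1, -3, -25, -41]

[-35, -39]; [15, -19, -43]; [41, 35, 9, -13, -29]; [41, -27, -37]; [27, 21, 1, -3, -25, -41]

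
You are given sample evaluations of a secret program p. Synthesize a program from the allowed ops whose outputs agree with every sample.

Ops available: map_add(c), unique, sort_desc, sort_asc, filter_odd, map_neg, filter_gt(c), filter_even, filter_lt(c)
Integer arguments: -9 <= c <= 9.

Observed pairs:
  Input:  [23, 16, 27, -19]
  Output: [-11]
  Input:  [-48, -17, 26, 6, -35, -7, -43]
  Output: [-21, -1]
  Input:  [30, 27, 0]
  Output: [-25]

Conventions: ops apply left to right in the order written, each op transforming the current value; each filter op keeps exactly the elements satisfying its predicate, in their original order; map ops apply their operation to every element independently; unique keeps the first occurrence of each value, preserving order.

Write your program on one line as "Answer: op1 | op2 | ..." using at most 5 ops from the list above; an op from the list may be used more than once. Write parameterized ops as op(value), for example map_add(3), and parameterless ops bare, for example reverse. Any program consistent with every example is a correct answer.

filter_even | map_add(-5) | map_neg | filter_lt(0)

Check, running the answer program on each example:
  [23, 16, 27, -19] -> [16] -> [11] -> [-11] -> [-11]
  [-48, -17, 26, 6, -35, -7, -43] -> [-48, 26, 6] -> [-53, 21, 1] -> [53, -21, -1] -> [-21, -1]
  [30, 27, 0] -> [30, 0] -> [25, -5] -> [-25, 5] -> [-25]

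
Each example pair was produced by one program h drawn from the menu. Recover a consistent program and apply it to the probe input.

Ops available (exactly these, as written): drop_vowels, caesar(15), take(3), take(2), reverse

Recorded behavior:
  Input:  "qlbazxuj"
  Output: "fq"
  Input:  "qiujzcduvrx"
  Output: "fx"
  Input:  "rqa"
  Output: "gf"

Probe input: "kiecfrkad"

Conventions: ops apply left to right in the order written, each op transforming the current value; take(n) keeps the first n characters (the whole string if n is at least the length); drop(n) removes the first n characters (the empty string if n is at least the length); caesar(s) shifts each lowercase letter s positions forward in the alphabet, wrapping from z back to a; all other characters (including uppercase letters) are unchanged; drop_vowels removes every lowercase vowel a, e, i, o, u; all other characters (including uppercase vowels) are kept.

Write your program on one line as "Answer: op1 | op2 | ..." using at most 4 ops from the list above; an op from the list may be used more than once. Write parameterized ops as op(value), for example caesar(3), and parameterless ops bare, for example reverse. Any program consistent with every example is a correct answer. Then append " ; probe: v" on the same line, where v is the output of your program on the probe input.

caesar(15) | drop_vowels | take(2) ; probe: "zx"

Check, running the answer program on each example:
  "qlbazxuj" -> "faqpomjy" -> "fqpmjy" -> "fq"
  "qiujzcduvrx" -> "fxjyorsjkgm" -> "fxjyrsjkgm" -> "fx"
  "rqa" -> "gfp" -> "gfp" -> "gf"
  probe: "kiecfrkad" -> "zxtrugzps" -> "zxtrgzps" -> "zx"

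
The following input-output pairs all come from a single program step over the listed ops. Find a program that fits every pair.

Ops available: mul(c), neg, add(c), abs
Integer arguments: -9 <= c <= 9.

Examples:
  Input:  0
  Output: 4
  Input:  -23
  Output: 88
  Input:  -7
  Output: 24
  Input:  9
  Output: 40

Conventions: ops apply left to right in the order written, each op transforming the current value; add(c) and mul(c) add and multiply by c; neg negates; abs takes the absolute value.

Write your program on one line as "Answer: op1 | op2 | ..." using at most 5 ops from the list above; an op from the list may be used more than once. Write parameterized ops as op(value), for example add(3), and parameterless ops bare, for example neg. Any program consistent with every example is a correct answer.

add(8) | add(-7) | abs | mul(4)

Check, running the answer program on each example:
  0 -> 8 -> 1 -> 1 -> 4
  -23 -> -15 -> -22 -> 22 -> 88
  -7 -> 1 -> -6 -> 6 -> 24
  9 -> 17 -> 10 -> 10 -> 40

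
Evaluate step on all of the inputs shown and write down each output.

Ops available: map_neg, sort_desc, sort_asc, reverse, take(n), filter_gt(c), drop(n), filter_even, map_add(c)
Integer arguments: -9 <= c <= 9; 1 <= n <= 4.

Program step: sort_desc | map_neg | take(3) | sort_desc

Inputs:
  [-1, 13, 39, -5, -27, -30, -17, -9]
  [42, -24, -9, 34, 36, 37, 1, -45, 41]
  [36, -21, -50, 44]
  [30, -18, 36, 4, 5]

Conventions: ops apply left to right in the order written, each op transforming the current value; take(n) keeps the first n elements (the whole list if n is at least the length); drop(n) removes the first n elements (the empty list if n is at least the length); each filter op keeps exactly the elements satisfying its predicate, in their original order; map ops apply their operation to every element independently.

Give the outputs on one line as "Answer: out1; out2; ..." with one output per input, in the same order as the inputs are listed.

Execution, op by op:
  [-1, 13, 39, -5, -27, -30, -17, -9] -> [39, 13, -1, -5, -9, -17, -27, -30] -> [-39, -13, 1, 5, 9, 17, 27, 30] -> [-39, -13, 1] -> [1, -13, -39]
  [42, -24, -9, 34, 36, 37, 1, -45, 41] -> [42, 41, 37, 36, 34, 1, -9, -24, -45] -> [-42, -41, -37, -36, -34, -1, 9, 24, 45] -> [-42, -41, -37] -> [-37, -41, -42]
  [36, -21, -50, 44] -> [44, 36, -21, -50] -> [-44, -36, 21, 50] -> [-44, -36, 21] -> [21, -36, -44]
  [30, -18, 36, 4, 5] -> [36, 30, 5, 4, -18] -> [-36, -30, -5, -4, 18] -> [-36, -30, -5] -> [-5, -30, -36]

[1, -13, -39]; [-37, -41, -42]; [21, -36, -44]; [-5, -30, -36]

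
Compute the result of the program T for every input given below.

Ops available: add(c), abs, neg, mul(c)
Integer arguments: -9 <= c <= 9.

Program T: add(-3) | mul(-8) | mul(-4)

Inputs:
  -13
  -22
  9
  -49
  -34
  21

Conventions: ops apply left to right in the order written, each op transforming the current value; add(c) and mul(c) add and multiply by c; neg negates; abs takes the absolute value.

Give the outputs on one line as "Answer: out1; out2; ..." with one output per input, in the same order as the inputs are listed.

-512; -800; 192; -1664; -1184; 576

Execution, op by op:
  -13 -> -16 -> 128 -> -512
  -22 -> -25 -> 200 -> -800
  9 -> 6 -> -48 -> 192
  -49 -> -52 -> 416 -> -1664
  -34 -> -37 -> 296 -> -1184
  21 -> 18 -> -144 -> 576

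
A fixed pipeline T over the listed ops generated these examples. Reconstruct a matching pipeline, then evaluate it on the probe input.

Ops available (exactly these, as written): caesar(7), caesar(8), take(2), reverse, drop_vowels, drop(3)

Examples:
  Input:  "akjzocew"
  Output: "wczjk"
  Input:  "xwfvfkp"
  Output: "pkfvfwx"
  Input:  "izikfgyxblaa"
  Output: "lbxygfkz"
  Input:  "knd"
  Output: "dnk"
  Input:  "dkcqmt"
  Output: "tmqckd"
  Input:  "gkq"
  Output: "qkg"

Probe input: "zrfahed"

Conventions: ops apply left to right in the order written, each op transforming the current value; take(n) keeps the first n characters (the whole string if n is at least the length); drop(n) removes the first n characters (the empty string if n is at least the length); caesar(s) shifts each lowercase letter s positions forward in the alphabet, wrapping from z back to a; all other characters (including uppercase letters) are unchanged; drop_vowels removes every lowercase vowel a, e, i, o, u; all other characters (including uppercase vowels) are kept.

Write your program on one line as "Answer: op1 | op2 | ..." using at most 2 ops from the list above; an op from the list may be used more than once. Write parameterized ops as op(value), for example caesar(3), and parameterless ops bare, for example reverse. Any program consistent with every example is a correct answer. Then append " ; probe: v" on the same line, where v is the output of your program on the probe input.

drop_vowels | reverse ; probe: "dhfrz"

Check, running the answer program on each example:
  "akjzocew" -> "kjzcw" -> "wczjk"
  "xwfvfkp" -> "xwfvfkp" -> "pkfvfwx"
  "izikfgyxblaa" -> "zkfgyxbl" -> "lbxygfkz"
  "knd" -> "knd" -> "dnk"
  "dkcqmt" -> "dkcqmt" -> "tmqckd"
  "gkq" -> "gkq" -> "qkg"
  probe: "zrfahed" -> "zrfhd" -> "dhfrz"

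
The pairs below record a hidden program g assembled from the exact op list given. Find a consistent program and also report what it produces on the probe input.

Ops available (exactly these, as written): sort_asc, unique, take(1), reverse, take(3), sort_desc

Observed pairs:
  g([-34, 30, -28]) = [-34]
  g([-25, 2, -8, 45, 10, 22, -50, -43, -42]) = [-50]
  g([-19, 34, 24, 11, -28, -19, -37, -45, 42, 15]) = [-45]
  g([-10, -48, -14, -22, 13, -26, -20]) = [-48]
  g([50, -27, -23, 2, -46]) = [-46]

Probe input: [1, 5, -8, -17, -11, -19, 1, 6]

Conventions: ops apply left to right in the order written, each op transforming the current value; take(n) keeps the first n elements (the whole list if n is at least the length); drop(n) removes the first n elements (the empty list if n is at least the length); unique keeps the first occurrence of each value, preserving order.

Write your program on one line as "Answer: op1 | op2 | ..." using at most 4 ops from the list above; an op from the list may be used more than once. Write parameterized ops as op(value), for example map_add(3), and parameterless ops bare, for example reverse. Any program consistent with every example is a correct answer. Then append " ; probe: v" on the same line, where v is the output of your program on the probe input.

sort_desc | sort_asc | take(1) ; probe: [-19]

Check, running the answer program on each example:
  [-34, 30, -28] -> [30, -28, -34] -> [-34, -28, 30] -> [-34]
  [-25, 2, -8, 45, 10, 22, -50, -43, -42] -> [45, 22, 10, 2, -8, -25, -42, -43, -50] -> [-50, -43, -42, -25, -8, 2, 10, 22, 45] -> [-50]
  [-19, 34, 24, 11, -28, -19, -37, -45, 42, 15] -> [42, 34, 24, 15, 11, -19, -19, -28, -37, -45] -> [-45, -37, -28, -19, -19, 11, 15, 24, 34, 42] -> [-45]
  [-10, -48, -14, -22, 13, -26, -20] -> [13, -10, -14, -20, -22, -26, -48] -> [-48, -26, -22, -20, -14, -10, 13] -> [-48]
  [50, -27, -23, 2, -46] -> [50, 2, -23, -27, -46] -> [-46, -27, -23, 2, 50] -> [-46]
  probe: [1, 5, -8, -17, -11, -19, 1, 6] -> [6, 5, 1, 1, -8, -11, -17, -19] -> [-19, -17, -11, -8, 1, 1, 5, 6] -> [-19]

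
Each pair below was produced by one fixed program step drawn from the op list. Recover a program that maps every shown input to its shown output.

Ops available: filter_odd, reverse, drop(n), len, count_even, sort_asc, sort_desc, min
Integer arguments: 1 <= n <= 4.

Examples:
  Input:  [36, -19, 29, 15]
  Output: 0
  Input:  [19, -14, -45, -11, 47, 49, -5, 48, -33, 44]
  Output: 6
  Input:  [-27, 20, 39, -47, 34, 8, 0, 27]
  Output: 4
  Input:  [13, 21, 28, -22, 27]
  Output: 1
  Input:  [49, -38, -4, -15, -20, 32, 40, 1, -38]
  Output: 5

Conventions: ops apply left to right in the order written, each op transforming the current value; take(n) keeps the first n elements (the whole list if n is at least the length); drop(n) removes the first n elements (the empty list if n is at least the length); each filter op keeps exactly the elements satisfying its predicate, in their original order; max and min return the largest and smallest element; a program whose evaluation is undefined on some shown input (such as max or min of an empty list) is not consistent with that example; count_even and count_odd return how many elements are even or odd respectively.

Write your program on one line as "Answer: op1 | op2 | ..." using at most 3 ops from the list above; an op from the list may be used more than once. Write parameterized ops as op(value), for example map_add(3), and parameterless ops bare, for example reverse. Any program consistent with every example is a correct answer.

reverse | drop(4) | len

Check, running the answer program on each example:
  [36, -19, 29, 15] -> [15, 29, -19, 36] -> [] -> 0
  [19, -14, -45, -11, 47, 49, -5, 48, -33, 44] -> [44, -33, 48, -5, 49, 47, -11, -45, -14, 19] -> [49, 47, -11, -45, -14, 19] -> 6
  [-27, 20, 39, -47, 34, 8, 0, 27] -> [27, 0, 8, 34, -47, 39, 20, -27] -> [-47, 39, 20, -27] -> 4
  [13, 21, 28, -22, 27] -> [27, -22, 28, 21, 13] -> [13] -> 1
  [49, -38, -4, -15, -20, 32, 40, 1, -38] -> [-38, 1, 40, 32, -20, -15, -4, -38, 49] -> [-20, -15, -4, -38, 49] -> 5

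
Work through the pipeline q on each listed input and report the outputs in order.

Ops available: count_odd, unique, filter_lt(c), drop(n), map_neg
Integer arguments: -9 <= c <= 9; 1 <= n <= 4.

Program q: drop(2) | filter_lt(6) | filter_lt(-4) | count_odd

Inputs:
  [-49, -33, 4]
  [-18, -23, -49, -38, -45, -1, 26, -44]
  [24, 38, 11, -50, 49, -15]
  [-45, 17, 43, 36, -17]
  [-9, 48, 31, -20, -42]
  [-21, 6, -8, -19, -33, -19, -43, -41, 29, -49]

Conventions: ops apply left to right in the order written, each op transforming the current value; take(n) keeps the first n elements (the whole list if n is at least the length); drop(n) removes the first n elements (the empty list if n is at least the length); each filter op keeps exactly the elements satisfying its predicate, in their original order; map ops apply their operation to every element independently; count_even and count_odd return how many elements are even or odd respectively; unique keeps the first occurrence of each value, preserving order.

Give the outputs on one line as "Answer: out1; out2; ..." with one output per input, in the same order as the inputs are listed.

0; 2; 1; 1; 0; 6

Execution, op by op:
  [-49, -33, 4] -> [4] -> [4] -> [] -> 0
  [-18, -23, -49, -38, -45, -1, 26, -44] -> [-49, -38, -45, -1, 26, -44] -> [-49, -38, -45, -1, -44] -> [-49, -38, -45, -44] -> 2
  [24, 38, 11, -50, 49, -15] -> [11, -50, 49, -15] -> [-50, -15] -> [-50, -15] -> 1
  [-45, 17, 43, 36, -17] -> [43, 36, -17] -> [-17] -> [-17] -> 1
  [-9, 48, 31, -20, -42] -> [31, -20, -42] -> [-20, -42] -> [-20, -42] -> 0
  [-21, 6, -8, -19, -33, -19, -43, -41, 29, -49] -> [-8, -19, -33, -19, -43, -41, 29, -49] -> [-8, -19, -33, -19, -43, -41, -49] -> [-8, -19, -33, -19, -43, -41, -49] -> 6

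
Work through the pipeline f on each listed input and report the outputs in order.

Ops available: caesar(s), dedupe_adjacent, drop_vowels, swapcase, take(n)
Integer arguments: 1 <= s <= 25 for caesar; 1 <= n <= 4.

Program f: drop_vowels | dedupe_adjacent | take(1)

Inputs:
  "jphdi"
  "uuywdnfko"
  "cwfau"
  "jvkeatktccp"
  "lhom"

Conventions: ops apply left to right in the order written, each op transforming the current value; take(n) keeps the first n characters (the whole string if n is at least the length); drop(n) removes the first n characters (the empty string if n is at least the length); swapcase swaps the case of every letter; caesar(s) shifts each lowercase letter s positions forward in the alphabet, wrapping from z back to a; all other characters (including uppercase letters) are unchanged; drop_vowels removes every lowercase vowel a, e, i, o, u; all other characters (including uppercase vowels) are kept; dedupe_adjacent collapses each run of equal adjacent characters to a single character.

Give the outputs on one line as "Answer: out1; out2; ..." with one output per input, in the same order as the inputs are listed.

Execution, op by op:
  "jphdi" -> "jphd" -> "jphd" -> "j"
  "uuywdnfko" -> "ywdnfk" -> "ywdnfk" -> "y"
  "cwfau" -> "cwf" -> "cwf" -> "c"
  "jvkeatktccp" -> "jvktktccp" -> "jvktktcp" -> "j"
  "lhom" -> "lhm" -> "lhm" -> "l"

"j"; "y"; "c"; "j"; "l"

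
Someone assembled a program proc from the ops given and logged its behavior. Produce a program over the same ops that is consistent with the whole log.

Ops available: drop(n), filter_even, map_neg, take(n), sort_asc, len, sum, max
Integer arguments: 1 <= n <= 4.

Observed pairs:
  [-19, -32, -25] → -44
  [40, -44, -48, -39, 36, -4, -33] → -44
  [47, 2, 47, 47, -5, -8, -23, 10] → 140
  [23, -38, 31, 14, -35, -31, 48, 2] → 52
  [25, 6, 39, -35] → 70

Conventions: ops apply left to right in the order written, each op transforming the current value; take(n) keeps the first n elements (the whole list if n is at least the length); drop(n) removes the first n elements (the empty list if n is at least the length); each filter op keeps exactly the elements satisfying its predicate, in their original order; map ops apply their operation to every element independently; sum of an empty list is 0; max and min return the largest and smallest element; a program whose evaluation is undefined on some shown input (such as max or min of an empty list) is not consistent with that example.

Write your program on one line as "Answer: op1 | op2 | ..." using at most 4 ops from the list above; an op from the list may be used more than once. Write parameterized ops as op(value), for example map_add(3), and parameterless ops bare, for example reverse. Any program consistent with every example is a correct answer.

sort_asc | drop(1) | sum

Check, running the answer program on each example:
  [-19, -32, -25] -> [-32, -25, -19] -> [-25, -19] -> -44
  [40, -44, -48, -39, 36, -4, -33] -> [-48, -44, -39, -33, -4, 36, 40] -> [-44, -39, -33, -4, 36, 40] -> -44
  [47, 2, 47, 47, -5, -8, -23, 10] -> [-23, -8, -5, 2, 10, 47, 47, 47] -> [-8, -5, 2, 10, 47, 47, 47] -> 140
  [23, -38, 31, 14, -35, -31, 48, 2] -> [-38, -35, -31, 2, 14, 23, 31, 48] -> [-35, -31, 2, 14, 23, 31, 48] -> 52
  [25, 6, 39, -35] -> [-35, 6, 25, 39] -> [6, 25, 39] -> 70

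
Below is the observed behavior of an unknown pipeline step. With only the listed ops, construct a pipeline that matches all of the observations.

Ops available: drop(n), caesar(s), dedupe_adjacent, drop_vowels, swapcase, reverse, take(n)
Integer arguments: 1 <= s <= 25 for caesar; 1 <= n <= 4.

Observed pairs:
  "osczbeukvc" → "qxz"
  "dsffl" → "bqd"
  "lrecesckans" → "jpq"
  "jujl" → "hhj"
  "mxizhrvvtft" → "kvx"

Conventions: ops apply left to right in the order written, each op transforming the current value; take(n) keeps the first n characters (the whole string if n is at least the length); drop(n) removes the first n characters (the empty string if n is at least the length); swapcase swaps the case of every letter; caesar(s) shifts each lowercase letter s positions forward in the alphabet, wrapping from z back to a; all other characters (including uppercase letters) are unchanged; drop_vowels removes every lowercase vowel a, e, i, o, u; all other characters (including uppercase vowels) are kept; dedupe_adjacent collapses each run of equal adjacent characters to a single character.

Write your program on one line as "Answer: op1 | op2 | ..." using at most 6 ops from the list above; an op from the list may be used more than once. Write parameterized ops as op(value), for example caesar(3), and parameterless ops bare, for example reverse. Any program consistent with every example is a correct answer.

drop_vowels | caesar(11) | caesar(13) | drop_vowels | take(3)

Check, running the answer program on each example:
  "osczbeukvc" -> "sczbkvc" -> "dnkmvgn" -> "qaxzita" -> "qxzt" -> "qxz"
  "dsffl" -> "dsffl" -> "odqqw" -> "bqddj" -> "bqddj" -> "bqd"
  "lrecesckans" -> "lrcsckns" -> "wcndnvyd" -> "jpaqailq" -> "jpqlq" -> "jpq"
  "jujl" -> "jjl" -> "uuw" -> "hhj" -> "hhj" -> "hhj"
  "mxizhrvvtft" -> "mxzhrvvtft" -> "xikscggeqe" -> "kvxfpttrdr" -> "kvxfpttrdr" -> "kvx"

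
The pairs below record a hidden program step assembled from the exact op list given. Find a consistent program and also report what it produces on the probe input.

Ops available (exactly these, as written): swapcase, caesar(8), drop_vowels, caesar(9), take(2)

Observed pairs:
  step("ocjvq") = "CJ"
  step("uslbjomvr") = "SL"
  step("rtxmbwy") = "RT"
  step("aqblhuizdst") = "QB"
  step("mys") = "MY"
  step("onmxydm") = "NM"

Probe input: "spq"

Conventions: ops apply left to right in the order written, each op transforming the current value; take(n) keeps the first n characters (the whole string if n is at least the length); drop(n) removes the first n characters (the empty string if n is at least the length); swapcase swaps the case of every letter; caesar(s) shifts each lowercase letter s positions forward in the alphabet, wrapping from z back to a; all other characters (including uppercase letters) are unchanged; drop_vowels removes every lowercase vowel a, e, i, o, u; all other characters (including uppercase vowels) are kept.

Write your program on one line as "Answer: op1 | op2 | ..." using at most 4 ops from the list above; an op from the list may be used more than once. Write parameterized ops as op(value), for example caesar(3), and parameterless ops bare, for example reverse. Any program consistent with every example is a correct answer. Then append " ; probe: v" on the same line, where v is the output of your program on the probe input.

drop_vowels | take(2) | swapcase ; probe: "SP"

Check, running the answer program on each example:
  "ocjvq" -> "cjvq" -> "cj" -> "CJ"
  "uslbjomvr" -> "slbjmvr" -> "sl" -> "SL"
  "rtxmbwy" -> "rtxmbwy" -> "rt" -> "RT"
  "aqblhuizdst" -> "qblhzdst" -> "qb" -> "QB"
  "mys" -> "mys" -> "my" -> "MY"
  "onmxydm" -> "nmxydm" -> "nm" -> "NM"
  probe: "spq" -> "spq" -> "sp" -> "SP"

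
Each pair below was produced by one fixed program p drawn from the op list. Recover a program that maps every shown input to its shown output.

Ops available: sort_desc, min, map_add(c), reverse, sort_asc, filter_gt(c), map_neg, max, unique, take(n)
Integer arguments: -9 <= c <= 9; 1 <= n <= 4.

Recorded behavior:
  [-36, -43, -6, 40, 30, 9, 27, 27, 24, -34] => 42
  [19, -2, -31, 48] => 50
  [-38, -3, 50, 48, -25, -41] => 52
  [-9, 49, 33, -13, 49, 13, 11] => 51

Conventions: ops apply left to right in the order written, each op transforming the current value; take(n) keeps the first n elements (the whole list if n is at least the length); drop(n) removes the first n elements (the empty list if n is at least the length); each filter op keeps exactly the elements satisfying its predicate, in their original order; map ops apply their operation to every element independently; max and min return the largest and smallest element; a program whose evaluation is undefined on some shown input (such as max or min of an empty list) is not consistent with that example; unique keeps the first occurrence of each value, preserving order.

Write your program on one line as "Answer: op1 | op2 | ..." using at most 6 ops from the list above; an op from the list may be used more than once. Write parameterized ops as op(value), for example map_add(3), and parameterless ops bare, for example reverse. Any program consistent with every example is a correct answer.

sort_asc | map_neg | map_add(-2) | reverse | map_neg | max

Check, running the answer program on each example:
  [-36, -43, -6, 40, 30, 9, 27, 27, 24, -34] -> [-43, -36, -34, -6, 9, 24, 27, 27, 30, 40] -> [43, 36, 34, 6, -9, -24, -27, -27, -30, -40] -> [41, 34, 32, 4, -11, -26, -29, -29, -32, -42] -> [-42, -32, -29, -29, -26, -11, 4, 32, 34, 41] -> [42, 32, 29, 29, 26, 11, -4, -32, -34, -41] -> 42
  [19, -2, -31, 48] -> [-31, -2, 19, 48] -> [31, 2, -19, -48] -> [29, 0, -21, -50] -> [-50, -21, 0, 29] -> [50, 21, 0, -29] -> 50
  [-38, -3, 50, 48, -25, -41] -> [-41, -38, -25, -3, 48, 50] -> [41, 38, 25, 3, -48, -50] -> [39, 36, 23, 1, -50, -52] -> [-52, -50, 1, 23, 36, 39] -> [52, 50, -1, -23, -36, -39] -> 52
  [-9, 49, 33, -13, 49, 13, 11] -> [-13, -9, 11, 13, 33, 49, 49] -> [13, 9, -11, -13, -33, -49, -49] -> [11, 7, -13, -15, -35, -51, -51] -> [-51, -51, -35, -15, -13, 7, 11] -> [51, 51, 35, 15, 13, -7, -11] -> 51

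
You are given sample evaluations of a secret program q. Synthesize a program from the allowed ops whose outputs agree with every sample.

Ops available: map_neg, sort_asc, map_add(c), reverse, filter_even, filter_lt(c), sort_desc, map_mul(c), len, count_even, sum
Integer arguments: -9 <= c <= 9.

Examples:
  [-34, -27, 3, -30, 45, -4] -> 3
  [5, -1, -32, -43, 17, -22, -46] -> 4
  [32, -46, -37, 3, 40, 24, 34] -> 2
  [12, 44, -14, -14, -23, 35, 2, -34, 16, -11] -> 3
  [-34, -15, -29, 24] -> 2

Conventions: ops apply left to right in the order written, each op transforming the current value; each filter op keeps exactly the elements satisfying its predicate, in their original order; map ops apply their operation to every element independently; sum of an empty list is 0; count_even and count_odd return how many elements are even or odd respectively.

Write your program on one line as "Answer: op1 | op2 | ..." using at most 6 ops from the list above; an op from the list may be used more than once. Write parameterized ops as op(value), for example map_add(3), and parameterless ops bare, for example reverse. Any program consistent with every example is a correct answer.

map_add(-1) | map_mul(-3) | map_add(-2) | filter_even | len

Check, running the answer program on each example:
  [-34, -27, 3, -30, 45, -4] -> [-35, -28, 2, -31, 44, -5] -> [105, 84, -6, 93, -132, 15] -> [103, 82, -8, 91, -134, 13] -> [82, -8, -134] -> 3
  [5, -1, -32, -43, 17, -22, -46] -> [4, -2, -33, -44, 16, -23, -47] -> [-12, 6, 99, 132, -48, 69, 141] -> [-14, 4, 97, 130, -50, 67, 139] -> [-14, 4, 130, -50] -> 4
  [32, -46, -37, 3, 40, 24, 34] -> [31, -47, -38, 2, 39, 23, 33] -> [-93, 141, 114, -6, -117, -69, -99] -> [-95, 139, 112, -8, -119, -71, -101] -> [112, -8] -> 2
  [12, 44, -14, -14, -23, 35, 2, -34, 16, -11] -> [11, 43, -15, -15, -24, 34, 1, -35, 15, -12] -> [-33, -129, 45, 45, 72, -102, -3, 105, -45, 36] -> [-35, -131, 43, 43, 70, -104, -5, 103, -47, 34] -> [70, -104, 34] -> 3
  [-34, -15, -29, 24] -> [-35, -16, -30, 23] -> [105, 48, 90, -69] -> [103, 46, 88, -71] -> [46, 88] -> 2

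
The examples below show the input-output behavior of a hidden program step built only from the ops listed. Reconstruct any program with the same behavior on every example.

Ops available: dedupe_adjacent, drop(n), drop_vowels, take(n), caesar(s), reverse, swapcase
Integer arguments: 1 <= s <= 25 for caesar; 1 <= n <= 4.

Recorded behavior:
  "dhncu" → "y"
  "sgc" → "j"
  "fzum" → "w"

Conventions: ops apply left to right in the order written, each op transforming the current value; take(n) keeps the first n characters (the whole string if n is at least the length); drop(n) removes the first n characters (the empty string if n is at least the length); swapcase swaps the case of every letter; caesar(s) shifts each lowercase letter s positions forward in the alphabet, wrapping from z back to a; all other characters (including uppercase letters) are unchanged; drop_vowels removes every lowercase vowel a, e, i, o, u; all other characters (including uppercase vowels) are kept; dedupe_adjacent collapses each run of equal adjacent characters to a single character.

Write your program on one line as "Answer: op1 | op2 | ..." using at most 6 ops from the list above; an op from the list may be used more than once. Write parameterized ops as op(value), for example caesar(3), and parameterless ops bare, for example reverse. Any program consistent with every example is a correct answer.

take(4) | caesar(20) | caesar(23) | drop_vowels | take(1)

Check, running the answer program on each example:
  "dhncu" -> "dhnc" -> "xbhw" -> "uyet" -> "yt" -> "y"
  "sgc" -> "sgc" -> "maw" -> "jxt" -> "jxt" -> "j"
  "fzum" -> "fzum" -> "ztog" -> "wqld" -> "wqld" -> "w"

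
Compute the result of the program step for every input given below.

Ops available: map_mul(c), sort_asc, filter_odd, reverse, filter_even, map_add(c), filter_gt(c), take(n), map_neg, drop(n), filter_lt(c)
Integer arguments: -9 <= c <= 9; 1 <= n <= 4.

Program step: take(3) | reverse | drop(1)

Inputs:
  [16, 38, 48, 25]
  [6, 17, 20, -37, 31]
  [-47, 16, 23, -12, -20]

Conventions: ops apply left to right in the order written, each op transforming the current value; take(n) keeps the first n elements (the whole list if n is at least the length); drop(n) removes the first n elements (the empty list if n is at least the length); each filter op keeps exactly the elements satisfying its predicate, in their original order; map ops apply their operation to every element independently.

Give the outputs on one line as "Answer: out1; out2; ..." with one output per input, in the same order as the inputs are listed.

Execution, op by op:
  [16, 38, 48, 25] -> [16, 38, 48] -> [48, 38, 16] -> [38, 16]
  [6, 17, 20, -37, 31] -> [6, 17, 20] -> [20, 17, 6] -> [17, 6]
  [-47, 16, 23, -12, -20] -> [-47, 16, 23] -> [23, 16, -47] -> [16, -47]

[38, 16]; [17, 6]; [16, -47]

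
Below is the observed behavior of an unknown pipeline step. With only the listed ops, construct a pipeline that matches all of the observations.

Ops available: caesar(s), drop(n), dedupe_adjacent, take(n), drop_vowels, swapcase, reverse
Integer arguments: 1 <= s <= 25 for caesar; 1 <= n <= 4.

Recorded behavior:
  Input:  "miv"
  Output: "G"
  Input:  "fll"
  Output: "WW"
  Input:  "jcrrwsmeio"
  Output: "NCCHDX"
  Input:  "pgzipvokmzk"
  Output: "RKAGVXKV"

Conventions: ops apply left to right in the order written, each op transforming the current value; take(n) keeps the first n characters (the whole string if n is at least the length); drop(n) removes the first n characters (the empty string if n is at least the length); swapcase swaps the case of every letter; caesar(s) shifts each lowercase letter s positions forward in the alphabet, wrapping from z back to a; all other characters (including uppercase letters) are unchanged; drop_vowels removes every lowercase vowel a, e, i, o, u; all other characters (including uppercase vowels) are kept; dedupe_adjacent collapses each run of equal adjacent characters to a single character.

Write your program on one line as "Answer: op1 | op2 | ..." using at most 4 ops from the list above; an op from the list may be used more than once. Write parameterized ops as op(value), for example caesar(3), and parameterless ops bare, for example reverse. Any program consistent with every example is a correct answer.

drop_vowels | drop(1) | caesar(11) | swapcase

Check, running the answer program on each example:
  "miv" -> "mv" -> "v" -> "g" -> "G"
  "fll" -> "fll" -> "ll" -> "ww" -> "WW"
  "jcrrwsmeio" -> "jcrrwsm" -> "crrwsm" -> "ncchdx" -> "NCCHDX"
  "pgzipvokmzk" -> "pgzpvkmzk" -> "gzpvkmzk" -> "rkagvxkv" -> "RKAGVXKV"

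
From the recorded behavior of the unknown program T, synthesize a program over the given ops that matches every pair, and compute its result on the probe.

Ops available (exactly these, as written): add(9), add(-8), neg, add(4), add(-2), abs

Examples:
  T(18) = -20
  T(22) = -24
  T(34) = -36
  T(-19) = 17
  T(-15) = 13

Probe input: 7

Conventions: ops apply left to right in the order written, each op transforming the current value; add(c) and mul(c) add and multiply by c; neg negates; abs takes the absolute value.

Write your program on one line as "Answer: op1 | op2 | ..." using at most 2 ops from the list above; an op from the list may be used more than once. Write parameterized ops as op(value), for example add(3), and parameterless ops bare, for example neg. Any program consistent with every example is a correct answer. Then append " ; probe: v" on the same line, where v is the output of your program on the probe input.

neg | add(-2) ; probe: -9

Check, running the answer program on each example:
  18 -> -18 -> -20
  22 -> -22 -> -24
  34 -> -34 -> -36
  -19 -> 19 -> 17
  -15 -> 15 -> 13
  probe: 7 -> -7 -> -9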